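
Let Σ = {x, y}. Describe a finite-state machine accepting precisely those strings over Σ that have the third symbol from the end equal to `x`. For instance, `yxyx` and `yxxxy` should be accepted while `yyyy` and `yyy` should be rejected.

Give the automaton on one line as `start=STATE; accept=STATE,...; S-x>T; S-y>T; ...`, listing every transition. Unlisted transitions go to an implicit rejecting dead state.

start=q0; accept=q7,q8,q9,q10; q0-x>q1; q0-y>q2; q1-x>q3; q1-y>q4; q2-x>q5; q2-y>q6; q3-x>q7; q3-y>q8; q4-x>q9; q4-y>q10; q5-x>q11; q5-y>q12; q6-x>q13; q6-y>q14; q7-x>q7; q7-y>q8; q8-x>q9; q8-y>q10; q9-x>q11; q9-y>q12; q10-x>q13; q10-y>q14; q11-x>q7; q11-y>q8; q12-x>q9; q12-y>q10; q13-x>q11; q13-y>q12; q14-x>q13; q14-y>q14

Because acceptance depends on a position counted from the end, the machine has to buffer the most recent 3 symbols. Make each state the string of the last up-to-3 symbols read; on input `x` shift the window left and append `x`. Accept when the buffered window has length 3 and begins with `x`.
With 15 states:
          x    y  
>  q0     q1   q2 
   q1     q3   q4 
   q2     q5   q6 
   q3     q7   q8 
   q4     q9  q10 
   q5    q11  q12 
   q6    q13  q14 
 * q7     q7   q8 
 * q8     q9  q10 
 * q9    q11  q12 
 * q10   q13  q14 
   q11    q7   q8 
   q12    q9  q10 
   q13   q11  q12 
   q14   q13  q14 
(> = start, * = accepting)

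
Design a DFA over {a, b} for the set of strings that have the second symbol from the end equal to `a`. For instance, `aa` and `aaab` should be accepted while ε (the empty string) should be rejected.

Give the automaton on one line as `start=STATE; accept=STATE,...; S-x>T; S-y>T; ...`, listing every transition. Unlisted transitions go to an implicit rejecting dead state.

A DFA must remember the last 2 symbols (since which symbol is second-to-last isn't known until the input ends). Use one state per possible window of the last ≤2 symbols; accept from those whose window starts with `a`.
With 7 states:
        a   b  
>  q0   q1  q2 
   q1   q3  q4 
   q2   q5  q6 
 * q3   q3  q4 
 * q4   q5  q6 
   q5   q3  q4 
   q6   q5  q6 
(> = start, * = accepting)

start=q0; accept=q3,q4; q0-a>q1; q0-b>q2; q1-a>q3; q1-b>q4; q2-a>q5; q2-b>q6; q3-a>q3; q3-b>q4; q4-a>q5; q4-b>q6; q5-a>q3; q5-b>q4; q6-a>q5; q6-b>q6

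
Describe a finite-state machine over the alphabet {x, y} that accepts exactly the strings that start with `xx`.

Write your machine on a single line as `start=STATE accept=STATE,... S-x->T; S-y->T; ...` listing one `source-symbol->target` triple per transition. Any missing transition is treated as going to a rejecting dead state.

Walk along `xx` while the input agrees: from q0 take `x` to q1, and so on. Any deviation drops to the rejecting sink q3. Once q2 is reached the prefix is confirmed and every continuation is accepted.
With 4 states:
        x   y  
>  q0   q1  q3 
   q1   q2  q3 
 * q2   q2  q2 
   q3   q3  q3 
(> = start, * = accepting)

start=q0; accept=q2; q0-x->q1; q0-y->q3; q1-x->q2; q1-y->q3; q2-x->q2; q2-y->q2; q3-x->q3; q3-y->q3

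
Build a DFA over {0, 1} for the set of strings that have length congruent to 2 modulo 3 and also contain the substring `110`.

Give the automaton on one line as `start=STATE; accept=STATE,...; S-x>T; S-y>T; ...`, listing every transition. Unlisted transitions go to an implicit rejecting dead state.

start=S0; accept=S11; S0-0>S1; S0-1>S2; S1-0>S3; S1-1>S4; S2-0>S3; S2-1>S5; S3-0>S0; S3-1>S6; S4-0>S0; S4-1>S7; S5-0>S8; S5-1>S7; S6-0>S1; S6-1>S9; S7-0>S10; S7-1>S9; S8-0>S10; S8-1>S10; S9-0>S11; S9-1>S5; S10-0>S11; S10-1>S11; S11-0>S8; S11-1>S8

Handle the two conditions separately and then intersect. The first has 3 states tracking the input length modulo 3; the second has 4 states tracking whether and how much of `110` has been seen. A product state is a pair (one from each), accepting exactly when both do.
With 12 states:
          0    1  
>  S0     S1   S2 
   S1     S3   S4 
   S2     S3   S5 
   S3     S0   S6 
   S4     S0   S7 
   S5     S8   S7 
   S6     S1   S9 
   S7    S10   S9 
   S8    S10  S10 
   S9    S11   S5 
   S10   S11  S11 
 * S11    S8   S8 
(> = start, * = accepting)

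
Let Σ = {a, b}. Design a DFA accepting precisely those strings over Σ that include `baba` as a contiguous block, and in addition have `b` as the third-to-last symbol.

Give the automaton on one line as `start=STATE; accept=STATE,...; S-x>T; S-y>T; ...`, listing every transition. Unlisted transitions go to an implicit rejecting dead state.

start=S0; accept=S16,S17,S21,S22; S0-a>S1; S0-b>S2; S1-a>S3; S1-b>S4; S2-a>S5; S2-b>S6; S3-a>S7; S3-b>S8; S4-a>S9; S4-b>S10; S5-a>S11; S5-b>S12; S6-a>S13; S6-b>S14; S7-a>S7; S7-b>S8; S8-a>S9; S8-b>S10; S9-a>S11; S9-b>S12; S10-a>S13; S10-b>S14; S11-a>S7; S11-b>S8; S12-a>S15; S12-b>S10; S13-a>S11; S13-b>S12; S14-a>S13; S14-b>S14; S15-a>S16; S15-b>S17; S16-a>S18; S16-b>S19; S17-a>S15; S17-b>S20; S18-a>S18; S18-b>S19; S19-a>S15; S19-b>S20; S20-a>S21; S20-b>S22; S21-a>S16; S21-b>S17; S22-a>S21; S22-b>S22

Handle the two conditions separately and then intersect. The first has 5 states tracking whether and how much of `baba` has been seen; the second has 15 states tracking the last 3 symbols read. A product state is a pair (one from each), accepting exactly when both do.
A 23-state machine:
          a    b  
>  S0     S1   S2 
   S1     S3   S4 
   S2     S5   S6 
   S3     S7   S8 
   S4     S9  S10 
   S5    S11  S12 
   S6    S13  S14 
   S7     S7   S8 
   S8     S9  S10 
   S9    S11  S12 
   S10   S13  S14 
   S11    S7   S8 
   S12   S15  S10 
   S13   S11  S12 
   S14   S13  S14 
   S15   S16  S17 
 * S16   S18  S19 
 * S17   S15  S20 
   S18   S18  S19 
   S19   S15  S20 
   S20   S21  S22 
 * S21   S16  S17 
 * S22   S21  S22 
(> = start, * = accepting)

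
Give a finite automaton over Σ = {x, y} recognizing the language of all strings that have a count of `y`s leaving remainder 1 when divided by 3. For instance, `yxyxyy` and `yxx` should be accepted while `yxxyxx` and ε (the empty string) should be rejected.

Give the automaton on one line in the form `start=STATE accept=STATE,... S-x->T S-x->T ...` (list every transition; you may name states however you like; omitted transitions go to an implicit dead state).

start=q0 accept=q1 q0-x->q0 q0-y->q1 q1-x->q1 q1-y->q2 q2-x->q2 q2-y->q0

The only thing that matters is how many `y`s have appeared, reduced mod 3. Use one state per residue: q0 for 0, …, q2 for 2. Reading `y` moves to the next residue; anything else stays put. q1 is accepting.
3 states suffice.
        x   y  
>  q0   q0  q1 
 * q1   q1  q2 
   q2   q2  q0 
(> = start, * = accepting)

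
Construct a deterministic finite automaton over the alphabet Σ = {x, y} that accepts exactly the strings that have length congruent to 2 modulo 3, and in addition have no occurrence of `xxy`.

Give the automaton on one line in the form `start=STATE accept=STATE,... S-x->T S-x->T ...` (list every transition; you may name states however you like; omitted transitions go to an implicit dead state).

Run two small machines in parallel and take their product. One (3 states) tracks the input length modulo 3; the other (4 states) tracks partial matches of the forbidden pattern `xxy`. Each combined state is a pair, one component from each; accept when both components accept.
12 states suffice.
          x    y  
>  S0     S1   S2 
   S1     S3   S4 
   S2     S5   S4 
 * S3     S6   S7 
 * S4     S8   S0 
 * S5     S6   S0 
   S6     S9  S10 
   S7    S10  S10 
   S8     S9   S2 
   S9     S3  S11 
   S10   S11  S11 
   S11    S7   S7 
(> = start, * = accepting)

start=S0 accept=S3,S4,S5 S0-x->S1 S0-y->S2 S1-x->S3 S1-y->S4 S2-x->S5 S2-y->S4 S3-x->S6 S3-y->S7 S4-x->S8 S4-y->S0 S5-x->S6 S5-y->S0 S6-x->S9 S6-y->S10 S7-x->S10 S7-y->S10 S8-x->S9 S8-y->S2 S9-x->S3 S9-y->S11 S10-x->S11 S10-y->S11 S11-x->S7 S11-y->S7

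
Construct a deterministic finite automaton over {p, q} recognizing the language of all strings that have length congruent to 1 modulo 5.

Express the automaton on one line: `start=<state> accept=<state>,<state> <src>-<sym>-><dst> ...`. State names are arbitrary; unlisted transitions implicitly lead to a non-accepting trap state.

start=s0 accept=s1 s0-p->s1 s0-q->s1 s1-p->s2 s1-q->s2 s2-p->s3 s2-q->s3 s3-p->s4 s3-q->s4 s4-p->s0 s4-q->s0

Only the length mod 5 matters, so use a 5-cycle: from any state, every input symbol moves to the next state, wrapping s4 back to s0. Mark s1 accepting.
A 5-state machine:
        p   q  
>  s0   s1  s1 
 * s1   s2  s2 
   s2   s3  s3 
   s3   s4  s4 
   s4   s0  s0 
(> = start, * = accepting)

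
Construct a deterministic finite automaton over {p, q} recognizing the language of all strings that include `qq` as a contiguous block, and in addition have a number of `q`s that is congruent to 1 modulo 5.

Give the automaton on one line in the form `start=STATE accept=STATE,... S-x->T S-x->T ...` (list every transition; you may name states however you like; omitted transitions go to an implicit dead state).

Run two small machines in parallel and take their product. The first has 3 states tracking whether and how much of `qq` has been seen; the second has 5 states tracking the count of `q`s modulo 5. A product state is a pair (one from each), accepting exactly when both do.
15 states suffice.
       p  q 
>  A   A  B 
   B   C  D 
   C   C  E 
   D   D  F 
   E   G  F 
   F   F  H 
   G   G  I 
   H   H  J 
   I   K  H 
   J   J  L 
   K   K  M 
 * L   L  D 
   M   N  J 
   N   N  O 
   O   A  L 
(> = start, * = accepting)

start=A accept=L A-p->A A-q->B B-p->C B-q->D C-p->C C-q->E D-p->D D-q->F E-p->G E-q->F F-p->F F-q->H G-p->G G-q->I H-p->H H-q->J I-p->K I-q->H J-p->J J-q->L K-p->K K-q->M L-p->L L-q->D M-p->N M-q->J N-p->N N-q->O O-p->A O-q->L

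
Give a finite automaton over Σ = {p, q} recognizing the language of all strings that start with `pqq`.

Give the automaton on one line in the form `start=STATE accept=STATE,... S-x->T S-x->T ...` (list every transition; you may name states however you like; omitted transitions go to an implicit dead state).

start=S0 accept=S3 S0-p->S1 S0-q->S4 S1-p->S4 S1-q->S2 S2-p->S4 S2-q->S3 S3-p->S3 S3-q->S3 S4-p->S4 S4-q->S4

Check the first 3 symbols one by one: S0 through S2 record how many have matched `pqq` so far; any wrong symbol goes to the dead state S4. After all 3 match we enter the accepting sink S3.
A 5-state machine:
        p   q  
>  S0   S1  S4 
   S1   S4  S2 
   S2   S4  S3 
 * S3   S3  S3 
   S4   S4  S4 
(> = start, * = accepting)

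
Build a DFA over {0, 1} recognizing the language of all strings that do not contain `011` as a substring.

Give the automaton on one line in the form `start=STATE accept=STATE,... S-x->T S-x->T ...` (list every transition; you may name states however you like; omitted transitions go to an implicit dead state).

start=q0 accept=q0,q1,q2 q0-0->q1 q0-1->q0 q1-0->q1 q1-1->q2 q2-0->q1 q2-1->q3 q3-0->q3 q3-1->q3

Track partial matches of the forbidden pattern `011`. State q3 is a dead state reached once `011` has occurred; every other state accepts. q0 means no part of `011` is currently matched.
        0   1  
>* q0   q1  q0 
 * q1   q1  q2 
 * q2   q1  q3 
   q3   q3  q3 
(> = start, * = accepting)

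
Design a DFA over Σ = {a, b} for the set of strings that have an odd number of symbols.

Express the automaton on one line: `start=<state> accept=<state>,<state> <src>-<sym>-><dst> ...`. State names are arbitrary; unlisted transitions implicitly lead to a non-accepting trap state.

start=s0 accept=s1 s0-a->s1 s0-b->s1 s1-a->s0 s1-b->s0

Count input length modulo 2: every symbol advances one step around the cycle s0 → s1 → s0. Accept at s1.
A 2-state machine:
        a   b  
>  s0   s1  s1 
 * s1   s0  s0 
(> = start, * = accepting)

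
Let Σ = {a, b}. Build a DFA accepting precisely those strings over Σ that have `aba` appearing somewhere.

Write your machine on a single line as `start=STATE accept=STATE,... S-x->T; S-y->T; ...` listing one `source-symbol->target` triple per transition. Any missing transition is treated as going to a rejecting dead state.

start=S0; accept=S3; S0-a->S1; S0-b->S0; S1-a->S1; S1-b->S2; S2-a->S3; S2-b->S0; S3-a->S3; S3-b->S3

Track how much of `aba` has been matched so far: state S0 is no progress, S3 is the absorbing accept state reached once `aba` has occurred. Intermediate states record partial matches; on a mismatch, fall back to the longest reusable overlap.
A 4-state machine:
        a   b  
>  S0   S1  S0 
   S1   S1  S2 
   S2   S3  S0 
 * S3   S3  S3 
(> = start, * = accepting)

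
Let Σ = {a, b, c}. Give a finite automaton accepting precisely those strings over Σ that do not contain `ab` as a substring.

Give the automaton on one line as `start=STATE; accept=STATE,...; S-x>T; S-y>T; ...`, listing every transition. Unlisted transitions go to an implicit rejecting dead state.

Track partial matches of the forbidden pattern `ab`. State q2 is a dead state reached once `ab` has occurred; every other state accepts. q0 means no part of `ab` is currently matched.
With 3 states:
        a   b   c  
>* q0   q1  q0  q0 
 * q1   q1  q2  q0 
   q2   q2  q2  q2 
(> = start, * = accepting)

start=q0; accept=q0,q1; q0-a>q1; q0-b>q0; q0-c>q0; q1-a>q1; q1-b>q2; q1-c>q0; q2-a>q2; q2-b>q2; q2-c>q2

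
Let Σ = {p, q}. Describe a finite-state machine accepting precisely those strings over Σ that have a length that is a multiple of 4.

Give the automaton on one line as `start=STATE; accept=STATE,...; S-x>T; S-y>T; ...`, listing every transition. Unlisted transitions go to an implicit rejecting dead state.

Count input length modulo 4: every symbol advances one step around the cycle A → B → C → D → A. Accept at A.
       p  q 
>* A   B  B 
   B   C  C 
   C   D  D 
   D   A  A 
(> = start, * = accepting)

start=A; accept=A; A-p>B; A-q>B; B-p>C; B-q>C; C-p>D; C-q>D; D-p>A; D-q>A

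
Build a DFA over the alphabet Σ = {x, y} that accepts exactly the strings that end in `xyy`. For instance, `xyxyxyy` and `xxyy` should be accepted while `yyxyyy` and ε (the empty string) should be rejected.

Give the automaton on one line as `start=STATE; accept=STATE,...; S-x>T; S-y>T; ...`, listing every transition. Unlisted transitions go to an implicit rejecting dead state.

Let each state record the length of the longest suffix of the input read so far that is also a prefix of `xyy`. B means the last symbol is `x`; C means the last 2 symbols are `xy`; D means the last 3 symbols are `xyy`. Accept only at D, where the string currently ends in `xyy`.
       x  y 
>  A   B  A 
   B   B  C 
   C   B  D 
 * D   B  A 
(> = start, * = accepting)

start=A; accept=D; A-x>B; A-y>A; B-x>B; B-y>C; C-x>B; C-y>D; D-x>B; D-y>A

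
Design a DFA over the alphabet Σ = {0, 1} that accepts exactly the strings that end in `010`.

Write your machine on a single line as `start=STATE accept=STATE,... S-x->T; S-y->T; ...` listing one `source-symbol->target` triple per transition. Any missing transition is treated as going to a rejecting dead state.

Let each state record the length of the longest suffix of the input read so far that is also a prefix of `010`. S1 means the last symbol is `0`; S2 means the last 2 symbols are `01`; S3 means the last 3 symbols are `010`. Accept only at S3, where the string currently ends in `010`.
4 states suffice.
        0   1  
>  S0   S1  S0 
   S1   S1  S2 
   S2   S3  S0 
 * S3   S1  S2 
(> = start, * = accepting)

start=S0; accept=S3; S0-0->S1; S0-1->S0; S1-0->S1; S1-1->S2; S2-0->S3; S2-1->S0; S3-0->S1; S3-1->S2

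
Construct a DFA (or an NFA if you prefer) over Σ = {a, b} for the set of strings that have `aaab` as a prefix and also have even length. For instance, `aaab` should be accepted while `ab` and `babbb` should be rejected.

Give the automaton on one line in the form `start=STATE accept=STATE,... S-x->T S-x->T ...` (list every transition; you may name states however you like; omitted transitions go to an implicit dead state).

Run two small machines in parallel and take their product. One (6 states) tracks whether the input so far still matches the prefix `aaab`; the other (2 states) tracks the input length modulo 2. Each combined state is a pair, one component from each; accept when both components accept. Minimizing collapses redundant product states.
A 7-state machine:
        a   b  
>  q0   q1  q2 
   q1   q3  q2 
   q2   q2  q2 
   q3   q4  q2 
   q4   q2  q5 
 * q5   q6  q6 
   q6   q5  q5 
(> = start, * = accepting)

start=q0 accept=q5 q0-a->q1 q0-b->q2 q1-a->q3 q1-b->q2 q2-a->q2 q2-b->q2 q3-a->q4 q3-b->q2 q4-a->q2 q4-b->q5 q5-a->q6 q5-b->q6 q6-a->q5 q6-b->q5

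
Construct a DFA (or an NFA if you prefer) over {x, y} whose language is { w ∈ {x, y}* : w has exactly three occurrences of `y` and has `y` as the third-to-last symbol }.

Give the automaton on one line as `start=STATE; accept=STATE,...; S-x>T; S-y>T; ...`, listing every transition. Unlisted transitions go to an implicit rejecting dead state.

start=A; accept=G,J,K,O; A-x>A; A-y>B; B-x>C; B-y>D; C-x>C; C-y>E; D-x>F; D-y>G; E-x>F; E-y>H; F-x>I; F-y>J; G-x>K; G-y>L; H-x>K; H-y>L; I-x>I; I-y>M; J-x>N; J-y>L; K-x>O; K-y>L; L-x>L; L-y>L; M-x>N; M-y>L; N-x>O; N-y>L; O-x>L; O-y>L

Build one automaton per condition and run them in lockstep. One (5 states) tracks the count of `y`s, saturating at 4; the other (15 states) tracks the last 3 symbols read. Each combined state is a pair, one component from each; accept when both components accept. Minimizing collapses redundant product states.
A 15-state machine:
       x  y 
>  A   A  B 
   B   C  D 
   C   C  E 
   D   F  G 
   E   F  H 
   F   I  J 
 * G   K  L 
   H   K  L 
   I   I  M 
 * J   N  L 
 * K   O  L 
   L   L  L 
   M   N  L 
   N   O  L 
 * O   L  L 
(> = start, * = accepting)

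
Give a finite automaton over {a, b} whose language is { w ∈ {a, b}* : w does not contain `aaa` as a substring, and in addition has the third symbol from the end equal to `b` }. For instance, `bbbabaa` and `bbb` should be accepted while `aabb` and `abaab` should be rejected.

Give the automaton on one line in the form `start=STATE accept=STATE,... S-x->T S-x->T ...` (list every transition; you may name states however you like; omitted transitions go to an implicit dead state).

start=q0 accept=q11,q12,q13,q14 q0-a->q1 q0-b->q2 q1-a->q3 q1-b->q4 q2-a->q5 q2-b->q6 q3-a->q7 q3-b->q8 q4-a->q9 q4-b->q10 q5-a->q11 q5-b->q12 q6-a->q13 q6-b->q14 q7-a->q7 q7-b->q15 q8-a->q9 q8-b->q10 q9-a->q11 q9-b->q12 q10-a->q13 q10-b->q14 q11-a->q7 q11-b->q8 q12-a->q9 q12-b->q10 q13-a->q11 q13-b->q12 q14-a->q13 q14-b->q14 q15-a->q16 q15-b->q17 q16-a->q18 q16-b->q19 q17-a->q20 q17-b->q21 q18-a->q7 q18-b->q15 q19-a->q16 q19-b->q17 q20-a->q18 q20-b->q19 q21-a->q20 q21-b->q21

Run two small machines in parallel and take their product. The first has 4 states tracking partial matches of the forbidden pattern `aaa`; the second has 15 states tracking the last 3 symbols read. A product state is a pair (one from each), accepting exactly when both do.
          a    b  
>  q0     q1   q2 
   q1     q3   q4 
   q2     q5   q6 
   q3     q7   q8 
   q4     q9  q10 
   q5    q11  q12 
   q6    q13  q14 
   q7     q7  q15 
   q8     q9  q10 
   q9    q11  q12 
   q10   q13  q14 
 * q11    q7   q8 
 * q12    q9  q10 
 * q13   q11  q12 
 * q14   q13  q14 
   q15   q16  q17 
   q16   q18  q19 
   q17   q20  q21 
   q18    q7  q15 
   q19   q16  q17 
   q20   q18  q19 
   q21   q20  q21 
(> = start, * = accepting)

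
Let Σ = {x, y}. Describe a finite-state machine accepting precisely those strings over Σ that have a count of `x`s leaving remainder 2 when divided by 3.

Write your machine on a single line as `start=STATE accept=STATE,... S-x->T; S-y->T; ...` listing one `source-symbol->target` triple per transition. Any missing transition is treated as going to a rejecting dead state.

start=A; accept=C; A-x->B; A-y->A; B-x->C; B-y->B; C-x->A; C-y->C

The only thing that matters is how many `x`s have appeared, reduced mod 3. Use one state per residue: A for 0, …, C for 2. Reading `x` moves to the next residue; anything else stays put. C is accepting.
       x  y 
>  A   B  A 
   B   C  B 
 * C   A  C 
(> = start, * = accepting)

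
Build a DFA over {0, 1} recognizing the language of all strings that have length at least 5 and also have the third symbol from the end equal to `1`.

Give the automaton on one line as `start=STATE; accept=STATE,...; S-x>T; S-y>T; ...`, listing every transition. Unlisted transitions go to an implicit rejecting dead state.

Build one automaton per condition and run them in lockstep. One (7 states) tracks the input length, saturating at 6; the other (15 states) tracks the last 3 symbols read. Each combined state is a pair, one component from each; accept when both components accept. Equivalent product states are then merged.
A 10-state machine:
       0  1 
>  A   B  B 
   B   C  C 
   C   C  D 
   D   E  F 
   E   G  H 
   F   I  J 
 * G   C  D 
 * H   E  F 
 * I   G  H 
 * J   I  J 
(> = start, * = accepting)

start=A; accept=G,H,I,J; A-0>B; A-1>B; B-0>C; B-1>C; C-0>C; C-1>D; D-0>E; D-1>F; E-0>G; E-1>H; F-0>I; F-1>J; G-0>C; G-1>D; H-0>E; H-1>F; I-0>G; I-1>H; J-0>I; J-1>J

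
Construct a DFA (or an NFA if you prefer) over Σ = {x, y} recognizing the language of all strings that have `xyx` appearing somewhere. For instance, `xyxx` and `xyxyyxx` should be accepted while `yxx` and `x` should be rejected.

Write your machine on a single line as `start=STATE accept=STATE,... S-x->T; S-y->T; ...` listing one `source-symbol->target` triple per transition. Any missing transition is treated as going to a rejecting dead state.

start=q0; accept=q3; q0-x->q1; q0-y->q0; q1-x->q1; q1-y->q2; q2-x->q3; q2-y->q0; q3-x->q3; q3-y->q3

States q0..q2 record the length of the longest prefix of `xyx` that matches the current input suffix. Reaching q3 means `xyx` has been seen, and we stay there forever. Accept from q3.
        x   y  
>  q0   q1  q0 
   q1   q1  q2 
   q2   q3  q0 
 * q3   q3  q3 
(> = start, * = accepting)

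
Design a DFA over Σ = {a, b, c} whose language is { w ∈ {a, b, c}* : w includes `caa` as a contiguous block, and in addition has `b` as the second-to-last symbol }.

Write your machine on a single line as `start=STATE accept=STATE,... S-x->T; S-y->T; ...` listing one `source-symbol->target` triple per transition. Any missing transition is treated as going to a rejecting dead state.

start=S0; accept=S16,S17,S18; S0-a->S1; S0-b->S2; S0-c->S3; S1-a->S4; S1-b->S5; S1-c->S6; S2-a->S7; S2-b->S8; S2-c->S9; S3-a->S10; S3-b->S11; S3-c->S12; S4-a->S4; S4-b->S5; S4-c->S6; S5-a->S7; S5-b->S8; S5-c->S9; S6-a->S10; S6-b->S11; S6-c->S12; S7-a->S4; S7-b->S5; S7-c->S6; S8-a->S7; S8-b->S8; S8-c->S9; S9-a->S10; S9-b->S11; S9-c->S12; S10-a->S13; S10-b->S5; S10-c->S6; S11-a->S7; S11-b->S8; S11-c->S9; S12-a->S10; S12-b->S11; S12-c->S12; S13-a->S13; S13-b->S14; S13-c->S15; S14-a->S16; S14-b->S17; S14-c->S18; S15-a->S19; S15-b->S20; S15-c->S21; S16-a->S13; S16-b->S14; S16-c->S15; S17-a->S16; S17-b->S17; S17-c->S18; S18-a->S19; S18-b->S20; S18-c->S21; S19-a->S13; S19-b->S14; S19-c->S15; S20-a->S16; S20-b->S17; S20-c->S18; S21-a->S19; S21-b->S20; S21-c->S21

Build one automaton per condition and run them in lockstep. The first has 4 states tracking whether and how much of `caa` has been seen; the second has 13 states tracking the last 2 symbols read. A product state is a pair (one from each), accepting exactly when both do.
With 22 states:
          a    b    c  
>  S0     S1   S2   S3 
   S1     S4   S5   S6 
   S2     S7   S8   S9 
   S3    S10  S11  S12 
   S4     S4   S5   S6 
   S5     S7   S8   S9 
   S6    S10  S11  S12 
   S7     S4   S5   S6 
   S8     S7   S8   S9 
   S9    S10  S11  S12 
   S10   S13   S5   S6 
   S11    S7   S8   S9 
   S12   S10  S11  S12 
   S13   S13  S14  S15 
   S14   S16  S17  S18 
   S15   S19  S20  S21 
 * S16   S13  S14  S15 
 * S17   S16  S17  S18 
 * S18   S19  S20  S21 
   S19   S13  S14  S15 
   S20   S16  S17  S18 
   S21   S19  S20  S21 
(> = start, * = accepting)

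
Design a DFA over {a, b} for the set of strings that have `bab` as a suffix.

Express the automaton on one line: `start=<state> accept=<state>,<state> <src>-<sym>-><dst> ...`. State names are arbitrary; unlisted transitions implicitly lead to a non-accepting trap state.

Remember how much of `bab` the current input suffix matches. State q0 means no match yet; q1 means the last symbol is `b`; q2 means the last 2 symbols are `ba`; q3 means the last 3 symbols are `bab`. Only q3 accepts. On a mismatch, fall back to the longest proper suffix that is still a prefix of `bab`.
A 4-state machine:
        a   b  
>  q0   q0  q1 
   q1   q2  q1 
   q2   q0  q3 
 * q3   q2  q1 
(> = start, * = accepting)

start=q0 accept=q3 q0-a->q0 q0-b->q1 q1-a->q2 q1-b->q1 q2-a->q0 q2-b->q3 q3-a->q2 q3-b->q1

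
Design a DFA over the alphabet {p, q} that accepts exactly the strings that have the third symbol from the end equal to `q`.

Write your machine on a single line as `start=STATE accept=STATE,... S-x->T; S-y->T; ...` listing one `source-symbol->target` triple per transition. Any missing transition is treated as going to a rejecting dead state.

start=A; accept=L,M,N,O; A-p->B; A-q->C; B-p->D; B-q->E; C-p->F; C-q->G; D-p->H; D-q->I; E-p->J; E-q->K; F-p->L; F-q->M; G-p->N; G-q->O; H-p->H; H-q->I; I-p->J; I-q->K; J-p->L; J-q->M; K-p->N; K-q->O; L-p->H; L-q->I; M-p->J; M-q->K; N-p->L; N-q->M; O-p->N; O-q->O

A DFA must remember the last 3 symbols (since which symbol is third-to-last isn't known until the input ends). Use one state per possible window of the last ≤3 symbols; accept from those whose window starts with `q`.
With 15 states:
       p  q 
>  A   B  C 
   B   D  E 
   C   F  G 
   D   H  I 
   E   J  K 
   F   L  M 
   G   N  O 
   H   H  I 
   I   J  K 
   J   L  M 
   K   N  O 
 * L   H  I 
 * M   J  K 
 * N   L  M 
 * O   N  O 
(> = start, * = accepting)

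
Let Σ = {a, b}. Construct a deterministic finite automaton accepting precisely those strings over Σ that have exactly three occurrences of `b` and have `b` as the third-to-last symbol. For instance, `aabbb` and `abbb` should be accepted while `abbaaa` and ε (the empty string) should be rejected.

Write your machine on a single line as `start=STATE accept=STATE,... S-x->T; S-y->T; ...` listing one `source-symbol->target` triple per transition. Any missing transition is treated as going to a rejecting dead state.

start=q0; accept=q6,q9,q10,q14; q0-a->q0; q0-b->q1; q1-a->q2; q1-b->q3; q2-a->q2; q2-b->q4; q3-a->q5; q3-b->q6; q4-a->q5; q4-b->q7; q5-a->q8; q5-b->q9; q6-a->q10; q6-b->q11; q7-a->q10; q7-b->q11; q8-a->q8; q8-b->q12; q9-a->q13; q9-b->q11; q10-a->q14; q10-b->q11; q11-a->q11; q11-b->q11; q12-a->q13; q12-b->q11; q13-a->q14; q13-b->q11; q14-a->q11; q14-b->q11

Build one automaton per condition and run them in lockstep. One (5 states) tracks the count of `b`s, saturating at 4; the other (15 states) tracks the last 3 symbols read. Each combined state is a pair, one component from each; accept when both components accept. After merging equivalent states the machine shrinks.
          a    b  
>  q0     q0   q1 
   q1     q2   q3 
   q2     q2   q4 
   q3     q5   q6 
   q4     q5   q7 
   q5     q8   q9 
 * q6    q10  q11 
   q7    q10  q11 
   q8     q8  q12 
 * q9    q13  q11 
 * q10   q14  q11 
   q11   q11  q11 
   q12   q13  q11 
   q13   q14  q11 
 * q14   q11  q11 
(> = start, * = accepting)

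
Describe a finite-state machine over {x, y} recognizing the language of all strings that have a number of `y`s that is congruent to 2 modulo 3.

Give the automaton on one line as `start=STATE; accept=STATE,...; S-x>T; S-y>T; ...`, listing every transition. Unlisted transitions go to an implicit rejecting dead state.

start=q0; accept=q2; q0-x>q0; q0-y>q1; q1-x>q1; q1-y>q2; q2-x>q2; q2-y>q0

Keep the running count of `y`s modulo 3: each `y` advances along the cycle q0 → q1 → q2 → q0 while other symbols loop. Accept at q2.
        x   y  
>  q0   q0  q1 
   q1   q1  q2 
 * q2   q2  q0 
(> = start, * = accepting)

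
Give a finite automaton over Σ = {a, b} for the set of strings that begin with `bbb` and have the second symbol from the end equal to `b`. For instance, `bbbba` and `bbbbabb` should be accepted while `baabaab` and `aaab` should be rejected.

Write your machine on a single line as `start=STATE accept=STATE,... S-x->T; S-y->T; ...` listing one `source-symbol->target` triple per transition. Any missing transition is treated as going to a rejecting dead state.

Run two small machines in parallel and take their product. The first has 5 states tracking whether the input so far still matches the prefix `bbb`; the second has 7 states tracking the last 2 symbols read. A product state is a pair (one from each), accepting exactly when both do.
12 states suffice.
          a    b  
>  q0     q1   q2 
   q1     q3   q4 
   q2     q5   q6 
   q3     q3   q4 
   q4     q5   q7 
   q5     q3   q4 
   q6     q5   q8 
   q7     q5   q7 
 * q8     q9   q8 
 * q9    q10  q11 
   q10   q10  q11 
   q11    q9   q8 
(> = start, * = accepting)

start=q0; accept=q8,q9; q0-a->q1; q0-b->q2; q1-a->q3; q1-b->q4; q2-a->q5; q2-b->q6; q3-a->q3; q3-b->q4; q4-a->q5; q4-b->q7; q5-a->q3; q5-b->q4; q6-a->q5; q6-b->q8; q7-a->q5; q7-b->q7; q8-a->q9; q8-b->q8; q9-a->q10; q9-b->q11; q10-a->q10; q10-b->q11; q11-a->q9; q11-b->q8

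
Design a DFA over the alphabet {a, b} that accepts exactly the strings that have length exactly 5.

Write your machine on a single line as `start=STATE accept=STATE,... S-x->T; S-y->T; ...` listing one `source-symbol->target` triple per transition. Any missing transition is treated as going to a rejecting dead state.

We only need to distinguish lengths 0, 1, …, 5, and '>5'. Chain q0 → q1 → q2 → q3 → q4 → q5 → q6 on every symbol, with q6 looping. Accepting states: {q5}.
A 7-state machine:
        a   b  
>  q0   q1  q1 
   q1   q2  q2 
   q2   q3  q3 
   q3   q4  q4 
   q4   q5  q5 
 * q5   q6  q6 
   q6   q6  q6 
(> = start, * = accepting)

start=q0; accept=q5; q0-a->q1; q0-b->q1; q1-a->q2; q1-b->q2; q2-a->q3; q2-b->q3; q3-a->q4; q3-b->q4; q4-a->q5; q4-b->q5; q5-a->q6; q5-b->q6; q6-a->q6; q6-b->q6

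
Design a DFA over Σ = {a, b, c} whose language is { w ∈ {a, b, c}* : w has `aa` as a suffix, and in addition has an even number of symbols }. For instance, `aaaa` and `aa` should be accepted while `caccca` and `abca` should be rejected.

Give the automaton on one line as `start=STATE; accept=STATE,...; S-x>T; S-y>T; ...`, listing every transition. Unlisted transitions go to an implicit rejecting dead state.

Handle the two conditions separately and then intersect. The first has 3 states tracking how much of the suffix `aa` has currently been matched; the second has 2 states tracking the input length modulo 2. A product state is a pair (one from each), accepting exactly when both do.
6 states suffice.
        a   b   c  
>  S0   S1  S2  S2 
   S1   S3  S0  S0 
   S2   S4  S0  S0 
 * S3   S5  S2  S2 
   S4   S5  S2  S2 
   S5   S3  S0  S0 
(> = start, * = accepting)

start=S0; accept=S3; S0-a>S1; S0-b>S2; S0-c>S2; S1-a>S3; S1-b>S0; S1-c>S0; S2-a>S4; S2-b>S0; S2-c>S0; S3-a>S5; S3-b>S2; S3-c>S2; S4-a>S5; S4-b>S2; S4-c>S2; S5-a>S3; S5-b>S0; S5-c>S0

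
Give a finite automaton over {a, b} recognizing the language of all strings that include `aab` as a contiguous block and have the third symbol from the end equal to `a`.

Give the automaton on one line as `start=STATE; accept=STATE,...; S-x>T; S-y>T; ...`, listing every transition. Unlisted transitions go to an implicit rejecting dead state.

Run two small machines in parallel and take their product. The first has 4 states tracking whether and how much of `aab` has been seen; the second has 15 states tracking the last 3 symbols read. A product state is a pair (one from each), accepting exactly when both do.
A 22-state machine:
          a    b  
>  q0     q1   q2 
   q1     q3   q4 
   q2     q5   q6 
   q3     q7   q8 
   q4     q9  q10 
   q5    q11  q12 
   q6    q13  q14 
   q7     q7   q8 
 * q8    q15  q16 
   q9    q11  q12 
   q10   q13  q14 
   q11    q7   q8 
   q12    q9  q10 
   q13   q11  q12 
   q14   q13  q14 
 * q15   q17  q18 
 * q16   q19  q20 
   q17   q21   q8 
   q18   q15  q16 
   q19   q17  q18 
   q20   q19  q20 
 * q21   q21   q8 
(> = start, * = accepting)

start=q0; accept=q8,q15,q16,q21; q0-a>q1; q0-b>q2; q1-a>q3; q1-b>q4; q2-a>q5; q2-b>q6; q3-a>q7; q3-b>q8; q4-a>q9; q4-b>q10; q5-a>q11; q5-b>q12; q6-a>q13; q6-b>q14; q7-a>q7; q7-b>q8; q8-a>q15; q8-b>q16; q9-a>q11; q9-b>q12; q10-a>q13; q10-b>q14; q11-a>q7; q11-b>q8; q12-a>q9; q12-b>q10; q13-a>q11; q13-b>q12; q14-a>q13; q14-b>q14; q15-a>q17; q15-b>q18; q16-a>q19; q16-b>q20; q17-a>q21; q17-b>q8; q18-a>q15; q18-b>q16; q19-a>q17; q19-b>q18; q20-a>q19; q20-b>q20; q21-a>q21; q21-b>q8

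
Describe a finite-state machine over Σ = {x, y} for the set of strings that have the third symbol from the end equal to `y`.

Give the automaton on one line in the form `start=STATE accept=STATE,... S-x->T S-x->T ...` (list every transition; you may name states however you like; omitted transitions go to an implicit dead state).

A DFA must remember the last 3 symbols (since which symbol is third-to-last isn't known until the input ends). Use one state per possible window of the last ≤3 symbols; accept from those whose window starts with `y`.
With 15 states:
          x    y  
>  q0     q1   q2 
   q1     q3   q4 
   q2     q5   q6 
   q3     q7   q8 
   q4     q9  q10 
   q5    q11  q12 
   q6    q13  q14 
   q7     q7   q8 
   q8     q9  q10 
   q9    q11  q12 
   q10   q13  q14 
 * q11    q7   q8 
 * q12    q9  q10 
 * q13   q11  q12 
 * q14   q13  q14 
(> = start, * = accepting)

start=q0 accept=q11,q12,q13,q14 q0-x->q1 q0-y->q2 q1-x->q3 q1-y->q4 q2-x->q5 q2-y->q6 q3-x->q7 q3-y->q8 q4-x->q9 q4-y->q10 q5-x->q11 q5-y->q12 q6-x->q13 q6-y->q14 q7-x->q7 q7-y->q8 q8-x->q9 q8-y->q10 q9-x->q11 q9-y->q12 q10-x->q13 q10-y->q14 q11-x->q7 q11-y->q8 q12-x->q9 q12-y->q10 q13-x->q11 q13-y->q12 q14-x->q13 q14-y->q14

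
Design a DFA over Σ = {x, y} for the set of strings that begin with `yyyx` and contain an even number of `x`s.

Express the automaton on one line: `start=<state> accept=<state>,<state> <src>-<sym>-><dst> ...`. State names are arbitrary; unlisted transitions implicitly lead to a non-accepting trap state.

start=q0 accept=q7 q0-x->q1 q0-y->q2 q1-x->q3 q1-y->q1 q2-x->q1 q2-y->q4 q3-x->q1 q3-y->q3 q4-x->q1 q4-y->q5 q5-x->q6 q5-y->q3 q6-x->q7 q6-y->q6 q7-x->q6 q7-y->q7

Run two small machines in parallel and take their product. The first has 6 states tracking whether the input so far still matches the prefix `yyyx`; the second has 2 states tracking the count of `x`s modulo 2. A product state is a pair (one from each), accepting exactly when both do.
With 8 states:
        x   y  
>  q0   q1  q2 
   q1   q3  q1 
   q2   q1  q4 
   q3   q1  q3 
   q4   q1  q5 
   q5   q6  q3 
   q6   q7  q6 
 * q7   q6  q7 
(> = start, * = accepting)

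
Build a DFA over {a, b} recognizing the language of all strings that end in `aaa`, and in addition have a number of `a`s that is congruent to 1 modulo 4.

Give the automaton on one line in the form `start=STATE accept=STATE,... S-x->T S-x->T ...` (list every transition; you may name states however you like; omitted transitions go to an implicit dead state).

start=S0 accept=S6 S0-a->S1 S0-b->S0 S1-a->S2 S1-b->S1 S2-a->S3 S2-b->S2 S3-a->S4 S3-b->S5 S4-a->S6 S4-b->S0 S5-a->S0 S5-b->S5 S6-a->S2 S6-b->S1

Run two small machines in parallel and take their product. One (4 states) tracks how much of the suffix `aaa` has currently been matched; the other (4 states) tracks the count of `a`s modulo 4. Each combined state is a pair, one component from each; accept when both components accept. Minimizing collapses redundant product states.
        a   b  
>  S0   S1  S0 
   S1   S2  S1 
   S2   S3  S2 
   S3   S4  S5 
   S4   S6  S0 
   S5   S0  S5 
 * S6   S2  S1 
(> = start, * = accepting)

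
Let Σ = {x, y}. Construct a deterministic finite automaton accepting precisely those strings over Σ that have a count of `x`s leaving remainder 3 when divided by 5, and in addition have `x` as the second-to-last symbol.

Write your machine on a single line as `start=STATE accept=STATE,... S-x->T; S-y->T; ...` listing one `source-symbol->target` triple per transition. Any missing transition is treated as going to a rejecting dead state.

start=s0; accept=s3,s6; s0-x->s1; s0-y->s0; s1-x->s2; s1-y->s1; s2-x->s3; s2-y->s4; s3-x->s5; s3-y->s6; s4-x->s7; s4-y->s4; s5-x->s0; s5-y->s5; s6-x->s5; s6-y->s8; s7-x->s5; s7-y->s6; s8-x->s5; s8-y->s8

Build one automaton per condition and run them in lockstep. One (5 states) tracks the count of `x`s modulo 5; the other (7 states) tracks the last 2 symbols read. Each combined state is a pair, one component from each; accept when both components accept. After merging equivalent states the machine shrinks.
With 9 states:
        x   y  
>  s0   s1  s0 
   s1   s2  s1 
   s2   s3  s4 
 * s3   s5  s6 
   s4   s7  s4 
   s5   s0  s5 
 * s6   s5  s8 
   s7   s5  s6 
   s8   s5  s8 
(> = start, * = accepting)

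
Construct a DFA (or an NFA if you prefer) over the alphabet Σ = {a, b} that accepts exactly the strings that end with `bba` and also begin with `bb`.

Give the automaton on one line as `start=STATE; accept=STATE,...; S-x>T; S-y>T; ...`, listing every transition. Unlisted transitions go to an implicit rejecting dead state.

Run two small machines in parallel and take their product. One (4 states) tracks how much of the suffix `bba` has currently been matched; the other (4 states) tracks whether the input so far still matches the prefix `bb`. Each combined state is a pair, one component from each; accept when both components accept. Equivalent product states are then merged.
        a   b  
>  q0   q1  q2 
   q1   q1  q1 
   q2   q1  q3 
   q3   q4  q3 
 * q4   q5  q6 
   q5   q5  q6 
   q6   q5  q3 
(> = start, * = accepting)

start=q0; accept=q4; q0-a>q1; q0-b>q2; q1-a>q1; q1-b>q1; q2-a>q1; q2-b>q3; q3-a>q4; q3-b>q3; q4-a>q5; q4-b>q6; q5-a>q5; q5-b>q6; q6-a>q5; q6-b>q3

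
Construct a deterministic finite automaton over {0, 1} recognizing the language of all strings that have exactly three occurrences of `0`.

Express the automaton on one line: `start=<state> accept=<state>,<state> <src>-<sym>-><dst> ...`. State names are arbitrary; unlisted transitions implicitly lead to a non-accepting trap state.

start=S0 accept=S3 S0-0->S1 S0-1->S0 S1-0->S2 S1-1->S1 S2-0->S3 S2-1->S2 S3-0->S4 S3-1->S3 S4-0->S4 S4-1->S4

Count `0`s, saturating at 4: states S0 through S3 mean 0 through 3 `0`s seen; S4 means more than 3. Each `0` increments (capped at S4); other symbols loop. Accept from {S3}.
A 5-state machine:
        0   1  
>  S0   S1  S0 
   S1   S2  S1 
   S2   S3  S2 
 * S3   S4  S3 
   S4   S4  S4 
(> = start, * = accepting)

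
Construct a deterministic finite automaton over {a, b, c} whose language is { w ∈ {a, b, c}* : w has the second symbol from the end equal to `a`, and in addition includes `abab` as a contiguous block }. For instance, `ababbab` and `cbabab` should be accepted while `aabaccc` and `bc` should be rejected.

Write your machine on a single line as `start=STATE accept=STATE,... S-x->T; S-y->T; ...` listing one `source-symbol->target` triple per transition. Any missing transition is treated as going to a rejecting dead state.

Handle the two conditions separately and then intersect. The first has 13 states tracking the last 2 symbols read; the second has 5 states tracking whether and how much of `abab` has been seen. A product state is a pair (one from each), accepting exactly when both do. Minimizing collapses redundant product states.
An 8-state machine:
        a   b   c  
>  s0   s1  s0  s0 
   s1   s1  s2  s0 
   s2   s3  s0  s0 
   s3   s1  s4  s0 
 * s4   s5  s6  s6 
   s5   s7  s4  s4 
   s6   s5  s6  s6 
 * s7   s7  s4  s4 
(> = start, * = accepting)

start=s0; accept=s4,s7; s0-a->s1; s0-b->s0; s0-c->s0; s1-a->s1; s1-b->s2; s1-c->s0; s2-a->s3; s2-b->s0; s2-c->s0; s3-a->s1; s3-b->s4; s3-c->s0; s4-a->s5; s4-b->s6; s4-c->s6; s5-a->s7; s5-b->s4; s5-c->s4; s6-a->s5; s6-b->s6; s6-c->s6; s7-a->s7; s7-b->s4; s7-c->s4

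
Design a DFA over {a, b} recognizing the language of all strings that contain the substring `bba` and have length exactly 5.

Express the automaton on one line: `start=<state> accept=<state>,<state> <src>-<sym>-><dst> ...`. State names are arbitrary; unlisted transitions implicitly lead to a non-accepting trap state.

start=s0 accept=s17 s0-a->s1 s0-b->s2 s1-a->s3 s1-b->s4 s2-a->s3 s2-b->s5 s3-a->s6 s3-b->s7 s4-a->s6 s4-b->s8 s5-a->s9 s5-b->s8 s6-a->s10 s6-b->s11 s7-a->s10 s7-b->s12 s8-a->s13 s8-b->s12 s9-a->s13 s9-b->s13 s10-a->s14 s10-b->s15 s11-a->s14 s11-b->s16 s12-a->s17 s12-b->s16 s13-a->s17 s13-b->s17 s14-a->s18 s14-b->s19 s15-a->s18 s15-b->s20 s16-a->s21 s16-b->s20 s17-a->s21 s17-b->s21 s18-a->s18 s18-b->s19 s19-a->s18 s19-b->s20 s20-a->s21 s20-b->s20 s21-a->s21 s21-b->s21

Run two small machines in parallel and take their product. One (4 states) tracks whether and how much of `bba` has been seen; the other (7 states) tracks the input length, saturating at 6. Each combined state is a pair, one component from each; accept when both components accept.
A 22-state machine:
          a    b  
>  s0     s1   s2 
   s1     s3   s4 
   s2     s3   s5 
   s3     s6   s7 
   s4     s6   s8 
   s5     s9   s8 
   s6    s10  s11 
   s7    s10  s12 
   s8    s13  s12 
   s9    s13  s13 
   s10   s14  s15 
   s11   s14  s16 
   s12   s17  s16 
   s13   s17  s17 
   s14   s18  s19 
   s15   s18  s20 
   s16   s21  s20 
 * s17   s21  s21 
   s18   s18  s19 
   s19   s18  s20 
   s20   s21  s20 
   s21   s21  s21 
(> = start, * = accepting)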